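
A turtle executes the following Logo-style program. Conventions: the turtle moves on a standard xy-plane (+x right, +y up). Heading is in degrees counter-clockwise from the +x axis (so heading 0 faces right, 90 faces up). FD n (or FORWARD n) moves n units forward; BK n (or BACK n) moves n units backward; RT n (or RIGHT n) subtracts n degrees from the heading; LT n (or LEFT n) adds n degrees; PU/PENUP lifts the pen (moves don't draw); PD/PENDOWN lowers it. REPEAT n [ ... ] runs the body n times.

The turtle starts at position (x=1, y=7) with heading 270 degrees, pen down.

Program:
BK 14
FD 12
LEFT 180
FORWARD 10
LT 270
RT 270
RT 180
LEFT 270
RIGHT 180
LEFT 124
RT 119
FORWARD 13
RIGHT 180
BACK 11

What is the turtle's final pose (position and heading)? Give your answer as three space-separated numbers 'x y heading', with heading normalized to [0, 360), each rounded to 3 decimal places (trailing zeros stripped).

Executing turtle program step by step:
Start: pos=(1,7), heading=270, pen down
BK 14: (1,7) -> (1,21) [heading=270, draw]
FD 12: (1,21) -> (1,9) [heading=270, draw]
LT 180: heading 270 -> 90
FD 10: (1,9) -> (1,19) [heading=90, draw]
LT 270: heading 90 -> 0
RT 270: heading 0 -> 90
RT 180: heading 90 -> 270
LT 270: heading 270 -> 180
RT 180: heading 180 -> 0
LT 124: heading 0 -> 124
RT 119: heading 124 -> 5
FD 13: (1,19) -> (13.951,20.133) [heading=5, draw]
RT 180: heading 5 -> 185
BK 11: (13.951,20.133) -> (24.909,21.092) [heading=185, draw]
Final: pos=(24.909,21.092), heading=185, 5 segment(s) drawn

Answer: 24.909 21.092 185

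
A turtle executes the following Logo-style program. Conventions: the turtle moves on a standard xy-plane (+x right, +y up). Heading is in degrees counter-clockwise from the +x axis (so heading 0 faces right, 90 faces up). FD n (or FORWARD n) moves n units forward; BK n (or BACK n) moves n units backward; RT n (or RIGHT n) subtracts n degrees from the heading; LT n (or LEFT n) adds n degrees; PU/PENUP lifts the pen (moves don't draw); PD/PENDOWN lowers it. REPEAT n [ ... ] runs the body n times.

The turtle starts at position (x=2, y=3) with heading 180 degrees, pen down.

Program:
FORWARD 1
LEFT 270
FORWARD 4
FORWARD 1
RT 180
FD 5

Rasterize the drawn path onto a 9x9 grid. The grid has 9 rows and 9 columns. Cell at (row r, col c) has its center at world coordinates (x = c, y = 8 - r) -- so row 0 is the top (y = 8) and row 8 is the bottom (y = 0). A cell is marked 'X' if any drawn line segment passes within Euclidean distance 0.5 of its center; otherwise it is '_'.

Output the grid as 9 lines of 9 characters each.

Answer: _X_______
_X_______
_X_______
_X_______
_X_______
_XX______
_________
_________
_________

Derivation:
Segment 0: (2,3) -> (1,3)
Segment 1: (1,3) -> (1,7)
Segment 2: (1,7) -> (1,8)
Segment 3: (1,8) -> (1,3)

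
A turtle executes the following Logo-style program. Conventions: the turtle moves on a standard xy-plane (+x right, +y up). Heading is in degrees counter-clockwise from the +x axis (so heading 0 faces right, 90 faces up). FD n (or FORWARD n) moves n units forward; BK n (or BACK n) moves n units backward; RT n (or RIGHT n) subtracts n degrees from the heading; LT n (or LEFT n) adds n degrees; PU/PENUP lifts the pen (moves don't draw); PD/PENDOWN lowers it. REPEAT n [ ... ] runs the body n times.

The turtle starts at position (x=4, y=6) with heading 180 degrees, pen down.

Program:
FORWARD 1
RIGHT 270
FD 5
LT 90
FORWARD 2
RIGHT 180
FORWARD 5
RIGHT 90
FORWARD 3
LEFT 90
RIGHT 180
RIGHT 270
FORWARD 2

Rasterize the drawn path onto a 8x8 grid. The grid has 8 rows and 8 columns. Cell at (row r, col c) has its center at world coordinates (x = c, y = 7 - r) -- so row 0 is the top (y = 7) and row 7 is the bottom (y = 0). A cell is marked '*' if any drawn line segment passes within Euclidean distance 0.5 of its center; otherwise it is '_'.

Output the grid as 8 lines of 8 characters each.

Segment 0: (4,6) -> (3,6)
Segment 1: (3,6) -> (3,1)
Segment 2: (3,1) -> (5,1)
Segment 3: (5,1) -> (0,1)
Segment 4: (0,1) -> (-0,4)
Segment 5: (-0,4) -> (-0,6)

Answer: ________
*__**___
*__*____
*__*____
*__*____
*__*____
******__
________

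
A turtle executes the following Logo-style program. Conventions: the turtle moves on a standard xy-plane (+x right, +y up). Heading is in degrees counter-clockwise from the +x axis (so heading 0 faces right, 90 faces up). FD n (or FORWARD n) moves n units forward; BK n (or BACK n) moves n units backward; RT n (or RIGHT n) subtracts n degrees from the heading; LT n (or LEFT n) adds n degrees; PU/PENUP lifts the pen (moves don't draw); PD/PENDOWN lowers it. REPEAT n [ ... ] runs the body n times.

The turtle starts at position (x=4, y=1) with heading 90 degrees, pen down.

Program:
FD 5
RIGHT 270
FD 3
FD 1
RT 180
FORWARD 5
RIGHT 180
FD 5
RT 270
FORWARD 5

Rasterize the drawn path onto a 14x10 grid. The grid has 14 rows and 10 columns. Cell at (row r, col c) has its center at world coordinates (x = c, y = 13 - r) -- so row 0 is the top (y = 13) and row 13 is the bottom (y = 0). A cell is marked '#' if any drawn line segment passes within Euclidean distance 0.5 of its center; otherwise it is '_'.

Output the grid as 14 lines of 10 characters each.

Answer: __________
__________
__________
__________
__________
__________
__________
######____
#___#_____
#___#_____
#___#_____
#___#_____
#___#_____
__________

Derivation:
Segment 0: (4,1) -> (4,6)
Segment 1: (4,6) -> (1,6)
Segment 2: (1,6) -> (0,6)
Segment 3: (0,6) -> (5,6)
Segment 4: (5,6) -> (0,6)
Segment 5: (0,6) -> (0,1)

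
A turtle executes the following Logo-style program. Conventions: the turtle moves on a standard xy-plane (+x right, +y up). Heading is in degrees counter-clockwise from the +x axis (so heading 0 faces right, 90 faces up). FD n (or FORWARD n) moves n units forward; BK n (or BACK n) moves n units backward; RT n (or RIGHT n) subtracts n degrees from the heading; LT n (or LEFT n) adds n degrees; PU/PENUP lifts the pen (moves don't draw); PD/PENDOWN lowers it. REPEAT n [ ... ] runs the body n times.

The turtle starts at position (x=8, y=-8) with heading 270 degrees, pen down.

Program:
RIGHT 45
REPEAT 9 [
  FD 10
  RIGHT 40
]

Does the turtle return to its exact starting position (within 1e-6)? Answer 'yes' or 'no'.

Answer: yes

Derivation:
Executing turtle program step by step:
Start: pos=(8,-8), heading=270, pen down
RT 45: heading 270 -> 225
REPEAT 9 [
  -- iteration 1/9 --
  FD 10: (8,-8) -> (0.929,-15.071) [heading=225, draw]
  RT 40: heading 225 -> 185
  -- iteration 2/9 --
  FD 10: (0.929,-15.071) -> (-9.033,-15.943) [heading=185, draw]
  RT 40: heading 185 -> 145
  -- iteration 3/9 --
  FD 10: (-9.033,-15.943) -> (-17.225,-10.207) [heading=145, draw]
  RT 40: heading 145 -> 105
  -- iteration 4/9 --
  FD 10: (-17.225,-10.207) -> (-19.813,-0.548) [heading=105, draw]
  RT 40: heading 105 -> 65
  -- iteration 5/9 --
  FD 10: (-19.813,-0.548) -> (-15.587,8.515) [heading=65, draw]
  RT 40: heading 65 -> 25
  -- iteration 6/9 --
  FD 10: (-15.587,8.515) -> (-6.523,12.742) [heading=25, draw]
  RT 40: heading 25 -> 345
  -- iteration 7/9 --
  FD 10: (-6.523,12.742) -> (3.136,10.153) [heading=345, draw]
  RT 40: heading 345 -> 305
  -- iteration 8/9 --
  FD 10: (3.136,10.153) -> (8.872,1.962) [heading=305, draw]
  RT 40: heading 305 -> 265
  -- iteration 9/9 --
  FD 10: (8.872,1.962) -> (8,-8) [heading=265, draw]
  RT 40: heading 265 -> 225
]
Final: pos=(8,-8), heading=225, 9 segment(s) drawn

Start position: (8, -8)
Final position: (8, -8)
Distance = 0; < 1e-6 -> CLOSED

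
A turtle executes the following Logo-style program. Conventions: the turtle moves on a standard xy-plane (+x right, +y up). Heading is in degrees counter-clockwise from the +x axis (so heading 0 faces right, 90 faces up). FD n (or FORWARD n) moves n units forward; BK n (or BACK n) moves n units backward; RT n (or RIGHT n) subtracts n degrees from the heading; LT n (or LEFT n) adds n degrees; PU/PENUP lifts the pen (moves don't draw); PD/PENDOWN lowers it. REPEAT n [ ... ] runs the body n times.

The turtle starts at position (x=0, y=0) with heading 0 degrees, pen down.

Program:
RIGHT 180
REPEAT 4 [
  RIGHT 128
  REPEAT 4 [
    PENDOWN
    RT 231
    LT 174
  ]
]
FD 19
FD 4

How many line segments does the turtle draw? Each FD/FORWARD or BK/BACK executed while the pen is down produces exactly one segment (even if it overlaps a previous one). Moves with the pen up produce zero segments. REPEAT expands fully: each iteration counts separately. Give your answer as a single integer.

Executing turtle program step by step:
Start: pos=(0,0), heading=0, pen down
RT 180: heading 0 -> 180
REPEAT 4 [
  -- iteration 1/4 --
  RT 128: heading 180 -> 52
  REPEAT 4 [
    -- iteration 1/4 --
    PD: pen down
    RT 231: heading 52 -> 181
    LT 174: heading 181 -> 355
    -- iteration 2/4 --
    PD: pen down
    RT 231: heading 355 -> 124
    LT 174: heading 124 -> 298
    -- iteration 3/4 --
    PD: pen down
    RT 231: heading 298 -> 67
    LT 174: heading 67 -> 241
    -- iteration 4/4 --
    PD: pen down
    RT 231: heading 241 -> 10
    LT 174: heading 10 -> 184
  ]
  -- iteration 2/4 --
  RT 128: heading 184 -> 56
  REPEAT 4 [
    -- iteration 1/4 --
    PD: pen down
    RT 231: heading 56 -> 185
    LT 174: heading 185 -> 359
    -- iteration 2/4 --
    PD: pen down
    RT 231: heading 359 -> 128
    LT 174: heading 128 -> 302
    -- iteration 3/4 --
    PD: pen down
    RT 231: heading 302 -> 71
    LT 174: heading 71 -> 245
    -- iteration 4/4 --
    PD: pen down
    RT 231: heading 245 -> 14
    LT 174: heading 14 -> 188
  ]
  -- iteration 3/4 --
  RT 128: heading 188 -> 60
  REPEAT 4 [
    -- iteration 1/4 --
    PD: pen down
    RT 231: heading 60 -> 189
    LT 174: heading 189 -> 3
    -- iteration 2/4 --
    PD: pen down
    RT 231: heading 3 -> 132
    LT 174: heading 132 -> 306
    -- iteration 3/4 --
    PD: pen down
    RT 231: heading 306 -> 75
    LT 174: heading 75 -> 249
    -- iteration 4/4 --
    PD: pen down
    RT 231: heading 249 -> 18
    LT 174: heading 18 -> 192
  ]
  -- iteration 4/4 --
  RT 128: heading 192 -> 64
  REPEAT 4 [
    -- iteration 1/4 --
    PD: pen down
    RT 231: heading 64 -> 193
    LT 174: heading 193 -> 7
    -- iteration 2/4 --
    PD: pen down
    RT 231: heading 7 -> 136
    LT 174: heading 136 -> 310
    -- iteration 3/4 --
    PD: pen down
    RT 231: heading 310 -> 79
    LT 174: heading 79 -> 253
    -- iteration 4/4 --
    PD: pen down
    RT 231: heading 253 -> 22
    LT 174: heading 22 -> 196
  ]
]
FD 19: (0,0) -> (-18.264,-5.237) [heading=196, draw]
FD 4: (-18.264,-5.237) -> (-22.109,-6.34) [heading=196, draw]
Final: pos=(-22.109,-6.34), heading=196, 2 segment(s) drawn
Segments drawn: 2

Answer: 2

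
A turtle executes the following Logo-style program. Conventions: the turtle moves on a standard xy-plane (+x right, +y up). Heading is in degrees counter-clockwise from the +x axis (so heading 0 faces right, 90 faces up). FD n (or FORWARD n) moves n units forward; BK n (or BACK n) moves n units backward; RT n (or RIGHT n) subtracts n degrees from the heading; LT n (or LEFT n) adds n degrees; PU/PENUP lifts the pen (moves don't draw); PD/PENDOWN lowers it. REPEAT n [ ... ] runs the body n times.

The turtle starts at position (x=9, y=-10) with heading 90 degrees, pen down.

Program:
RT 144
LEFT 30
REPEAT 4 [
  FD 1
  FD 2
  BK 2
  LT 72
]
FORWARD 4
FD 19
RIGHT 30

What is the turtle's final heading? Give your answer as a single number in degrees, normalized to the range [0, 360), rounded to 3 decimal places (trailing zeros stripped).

Executing turtle program step by step:
Start: pos=(9,-10), heading=90, pen down
RT 144: heading 90 -> 306
LT 30: heading 306 -> 336
REPEAT 4 [
  -- iteration 1/4 --
  FD 1: (9,-10) -> (9.914,-10.407) [heading=336, draw]
  FD 2: (9.914,-10.407) -> (11.741,-11.22) [heading=336, draw]
  BK 2: (11.741,-11.22) -> (9.914,-10.407) [heading=336, draw]
  LT 72: heading 336 -> 48
  -- iteration 2/4 --
  FD 1: (9.914,-10.407) -> (10.583,-9.664) [heading=48, draw]
  FD 2: (10.583,-9.664) -> (11.921,-8.177) [heading=48, draw]
  BK 2: (11.921,-8.177) -> (10.583,-9.664) [heading=48, draw]
  LT 72: heading 48 -> 120
  -- iteration 3/4 --
  FD 1: (10.583,-9.664) -> (10.083,-8.798) [heading=120, draw]
  FD 2: (10.083,-8.798) -> (9.083,-7.066) [heading=120, draw]
  BK 2: (9.083,-7.066) -> (10.083,-8.798) [heading=120, draw]
  LT 72: heading 120 -> 192
  -- iteration 4/4 --
  FD 1: (10.083,-8.798) -> (9.105,-9.005) [heading=192, draw]
  FD 2: (9.105,-9.005) -> (7.148,-9.421) [heading=192, draw]
  BK 2: (7.148,-9.421) -> (9.105,-9.005) [heading=192, draw]
  LT 72: heading 192 -> 264
]
FD 4: (9.105,-9.005) -> (8.686,-12.984) [heading=264, draw]
FD 19: (8.686,-12.984) -> (6.7,-31.879) [heading=264, draw]
RT 30: heading 264 -> 234
Final: pos=(6.7,-31.879), heading=234, 14 segment(s) drawn

Answer: 234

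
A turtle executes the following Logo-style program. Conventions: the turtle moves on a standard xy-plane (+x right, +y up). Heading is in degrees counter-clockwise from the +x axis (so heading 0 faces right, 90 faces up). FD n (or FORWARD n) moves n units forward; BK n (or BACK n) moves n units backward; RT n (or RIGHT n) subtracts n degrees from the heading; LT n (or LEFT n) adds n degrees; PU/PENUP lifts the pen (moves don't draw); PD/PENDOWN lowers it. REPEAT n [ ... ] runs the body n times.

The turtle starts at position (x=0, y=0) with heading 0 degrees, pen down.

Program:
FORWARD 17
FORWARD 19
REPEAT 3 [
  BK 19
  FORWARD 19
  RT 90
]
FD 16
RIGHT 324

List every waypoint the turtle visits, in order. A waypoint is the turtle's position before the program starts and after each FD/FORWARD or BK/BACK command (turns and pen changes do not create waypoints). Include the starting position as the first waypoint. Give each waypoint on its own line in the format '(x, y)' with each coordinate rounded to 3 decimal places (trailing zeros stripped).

Answer: (0, 0)
(17, 0)
(36, 0)
(17, 0)
(36, 0)
(36, 19)
(36, 0)
(55, 0)
(36, 0)
(36, 16)

Derivation:
Executing turtle program step by step:
Start: pos=(0,0), heading=0, pen down
FD 17: (0,0) -> (17,0) [heading=0, draw]
FD 19: (17,0) -> (36,0) [heading=0, draw]
REPEAT 3 [
  -- iteration 1/3 --
  BK 19: (36,0) -> (17,0) [heading=0, draw]
  FD 19: (17,0) -> (36,0) [heading=0, draw]
  RT 90: heading 0 -> 270
  -- iteration 2/3 --
  BK 19: (36,0) -> (36,19) [heading=270, draw]
  FD 19: (36,19) -> (36,0) [heading=270, draw]
  RT 90: heading 270 -> 180
  -- iteration 3/3 --
  BK 19: (36,0) -> (55,0) [heading=180, draw]
  FD 19: (55,0) -> (36,0) [heading=180, draw]
  RT 90: heading 180 -> 90
]
FD 16: (36,0) -> (36,16) [heading=90, draw]
RT 324: heading 90 -> 126
Final: pos=(36,16), heading=126, 9 segment(s) drawn
Waypoints (10 total):
(0, 0)
(17, 0)
(36, 0)
(17, 0)
(36, 0)
(36, 19)
(36, 0)
(55, 0)
(36, 0)
(36, 16)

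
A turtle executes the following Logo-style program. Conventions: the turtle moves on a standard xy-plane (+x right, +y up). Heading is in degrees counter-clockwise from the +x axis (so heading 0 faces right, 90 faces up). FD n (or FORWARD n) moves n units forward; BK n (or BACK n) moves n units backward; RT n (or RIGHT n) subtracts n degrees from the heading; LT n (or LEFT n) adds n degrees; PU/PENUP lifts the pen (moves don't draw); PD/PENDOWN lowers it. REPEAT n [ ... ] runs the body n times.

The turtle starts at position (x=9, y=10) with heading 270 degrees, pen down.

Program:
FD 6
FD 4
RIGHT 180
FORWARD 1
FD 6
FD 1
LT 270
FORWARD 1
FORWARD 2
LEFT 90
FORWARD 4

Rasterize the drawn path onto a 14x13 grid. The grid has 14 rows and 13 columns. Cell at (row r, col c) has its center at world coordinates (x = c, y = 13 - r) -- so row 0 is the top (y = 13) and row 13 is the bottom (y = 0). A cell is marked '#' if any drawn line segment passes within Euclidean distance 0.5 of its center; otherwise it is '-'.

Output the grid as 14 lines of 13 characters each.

Segment 0: (9,10) -> (9,4)
Segment 1: (9,4) -> (9,0)
Segment 2: (9,0) -> (9,1)
Segment 3: (9,1) -> (9,7)
Segment 4: (9,7) -> (9,8)
Segment 5: (9,8) -> (10,8)
Segment 6: (10,8) -> (12,8)
Segment 7: (12,8) -> (12,12)

Answer: -------------
------------#
------------#
---------#--#
---------#--#
---------####
---------#---
---------#---
---------#---
---------#---
---------#---
---------#---
---------#---
---------#---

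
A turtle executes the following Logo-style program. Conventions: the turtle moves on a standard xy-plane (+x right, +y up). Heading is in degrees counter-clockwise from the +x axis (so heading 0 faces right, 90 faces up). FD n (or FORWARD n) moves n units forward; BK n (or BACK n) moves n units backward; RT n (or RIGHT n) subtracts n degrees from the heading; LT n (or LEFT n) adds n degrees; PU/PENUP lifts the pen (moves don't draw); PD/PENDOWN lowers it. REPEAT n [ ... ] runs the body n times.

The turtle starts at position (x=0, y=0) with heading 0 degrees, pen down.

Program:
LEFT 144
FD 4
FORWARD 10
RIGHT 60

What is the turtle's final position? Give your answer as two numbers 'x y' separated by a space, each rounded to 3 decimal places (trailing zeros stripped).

Executing turtle program step by step:
Start: pos=(0,0), heading=0, pen down
LT 144: heading 0 -> 144
FD 4: (0,0) -> (-3.236,2.351) [heading=144, draw]
FD 10: (-3.236,2.351) -> (-11.326,8.229) [heading=144, draw]
RT 60: heading 144 -> 84
Final: pos=(-11.326,8.229), heading=84, 2 segment(s) drawn

Answer: -11.326 8.229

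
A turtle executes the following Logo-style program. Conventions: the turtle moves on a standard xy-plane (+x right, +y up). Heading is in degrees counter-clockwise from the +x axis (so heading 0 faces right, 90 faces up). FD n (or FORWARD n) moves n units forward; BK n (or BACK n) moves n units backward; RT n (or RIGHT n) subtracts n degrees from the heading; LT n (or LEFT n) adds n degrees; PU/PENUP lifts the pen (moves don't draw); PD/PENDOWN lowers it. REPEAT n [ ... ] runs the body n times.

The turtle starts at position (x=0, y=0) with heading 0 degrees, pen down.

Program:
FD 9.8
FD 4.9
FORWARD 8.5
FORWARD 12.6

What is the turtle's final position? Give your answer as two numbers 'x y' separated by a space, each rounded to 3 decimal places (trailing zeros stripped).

Executing turtle program step by step:
Start: pos=(0,0), heading=0, pen down
FD 9.8: (0,0) -> (9.8,0) [heading=0, draw]
FD 4.9: (9.8,0) -> (14.7,0) [heading=0, draw]
FD 8.5: (14.7,0) -> (23.2,0) [heading=0, draw]
FD 12.6: (23.2,0) -> (35.8,0) [heading=0, draw]
Final: pos=(35.8,0), heading=0, 4 segment(s) drawn

Answer: 35.8 0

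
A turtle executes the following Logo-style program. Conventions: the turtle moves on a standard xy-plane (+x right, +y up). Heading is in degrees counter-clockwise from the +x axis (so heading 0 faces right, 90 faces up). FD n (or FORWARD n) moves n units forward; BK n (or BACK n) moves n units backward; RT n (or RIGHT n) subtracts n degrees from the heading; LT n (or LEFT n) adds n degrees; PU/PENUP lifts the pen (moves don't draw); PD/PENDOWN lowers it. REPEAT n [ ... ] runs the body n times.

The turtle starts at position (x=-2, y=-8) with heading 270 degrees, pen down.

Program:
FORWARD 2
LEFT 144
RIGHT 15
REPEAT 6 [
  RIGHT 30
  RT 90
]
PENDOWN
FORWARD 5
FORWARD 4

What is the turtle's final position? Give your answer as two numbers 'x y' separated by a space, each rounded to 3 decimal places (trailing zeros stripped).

Answer: 4.994 -4.336

Derivation:
Executing turtle program step by step:
Start: pos=(-2,-8), heading=270, pen down
FD 2: (-2,-8) -> (-2,-10) [heading=270, draw]
LT 144: heading 270 -> 54
RT 15: heading 54 -> 39
REPEAT 6 [
  -- iteration 1/6 --
  RT 30: heading 39 -> 9
  RT 90: heading 9 -> 279
  -- iteration 2/6 --
  RT 30: heading 279 -> 249
  RT 90: heading 249 -> 159
  -- iteration 3/6 --
  RT 30: heading 159 -> 129
  RT 90: heading 129 -> 39
  -- iteration 4/6 --
  RT 30: heading 39 -> 9
  RT 90: heading 9 -> 279
  -- iteration 5/6 --
  RT 30: heading 279 -> 249
  RT 90: heading 249 -> 159
  -- iteration 6/6 --
  RT 30: heading 159 -> 129
  RT 90: heading 129 -> 39
]
PD: pen down
FD 5: (-2,-10) -> (1.886,-6.853) [heading=39, draw]
FD 4: (1.886,-6.853) -> (4.994,-4.336) [heading=39, draw]
Final: pos=(4.994,-4.336), heading=39, 3 segment(s) drawn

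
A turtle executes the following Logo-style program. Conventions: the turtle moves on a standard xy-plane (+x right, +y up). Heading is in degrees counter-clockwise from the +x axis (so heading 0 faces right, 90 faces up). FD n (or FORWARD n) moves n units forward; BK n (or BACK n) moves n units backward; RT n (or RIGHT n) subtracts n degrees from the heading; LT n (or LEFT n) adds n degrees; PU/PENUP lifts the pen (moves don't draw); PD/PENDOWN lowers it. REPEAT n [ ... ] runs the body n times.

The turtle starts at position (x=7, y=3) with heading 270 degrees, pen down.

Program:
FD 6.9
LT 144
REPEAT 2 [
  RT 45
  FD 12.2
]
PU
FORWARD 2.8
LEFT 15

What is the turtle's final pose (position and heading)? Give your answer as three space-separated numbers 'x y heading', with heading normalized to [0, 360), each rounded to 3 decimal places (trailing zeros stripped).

Answer: 31.185 -10.808 339

Derivation:
Executing turtle program step by step:
Start: pos=(7,3), heading=270, pen down
FD 6.9: (7,3) -> (7,-3.9) [heading=270, draw]
LT 144: heading 270 -> 54
REPEAT 2 [
  -- iteration 1/2 --
  RT 45: heading 54 -> 9
  FD 12.2: (7,-3.9) -> (19.05,-1.991) [heading=9, draw]
  -- iteration 2/2 --
  RT 45: heading 9 -> 324
  FD 12.2: (19.05,-1.991) -> (28.92,-9.162) [heading=324, draw]
]
PU: pen up
FD 2.8: (28.92,-9.162) -> (31.185,-10.808) [heading=324, move]
LT 15: heading 324 -> 339
Final: pos=(31.185,-10.808), heading=339, 3 segment(s) drawn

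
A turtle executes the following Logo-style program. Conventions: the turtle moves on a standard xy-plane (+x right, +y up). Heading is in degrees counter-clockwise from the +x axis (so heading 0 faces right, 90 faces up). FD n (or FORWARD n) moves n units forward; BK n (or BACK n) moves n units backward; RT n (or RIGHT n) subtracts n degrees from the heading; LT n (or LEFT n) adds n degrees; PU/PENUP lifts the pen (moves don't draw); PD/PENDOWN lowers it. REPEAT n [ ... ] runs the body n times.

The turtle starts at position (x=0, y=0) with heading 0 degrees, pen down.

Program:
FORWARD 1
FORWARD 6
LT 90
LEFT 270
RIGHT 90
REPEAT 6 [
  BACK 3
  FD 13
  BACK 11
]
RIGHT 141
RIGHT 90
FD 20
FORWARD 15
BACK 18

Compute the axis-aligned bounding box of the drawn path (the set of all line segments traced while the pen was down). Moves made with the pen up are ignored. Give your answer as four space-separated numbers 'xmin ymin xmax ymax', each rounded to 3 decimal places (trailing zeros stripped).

Answer: 0 -10 34.2 28.026

Derivation:
Executing turtle program step by step:
Start: pos=(0,0), heading=0, pen down
FD 1: (0,0) -> (1,0) [heading=0, draw]
FD 6: (1,0) -> (7,0) [heading=0, draw]
LT 90: heading 0 -> 90
LT 270: heading 90 -> 0
RT 90: heading 0 -> 270
REPEAT 6 [
  -- iteration 1/6 --
  BK 3: (7,0) -> (7,3) [heading=270, draw]
  FD 13: (7,3) -> (7,-10) [heading=270, draw]
  BK 11: (7,-10) -> (7,1) [heading=270, draw]
  -- iteration 2/6 --
  BK 3: (7,1) -> (7,4) [heading=270, draw]
  FD 13: (7,4) -> (7,-9) [heading=270, draw]
  BK 11: (7,-9) -> (7,2) [heading=270, draw]
  -- iteration 3/6 --
  BK 3: (7,2) -> (7,5) [heading=270, draw]
  FD 13: (7,5) -> (7,-8) [heading=270, draw]
  BK 11: (7,-8) -> (7,3) [heading=270, draw]
  -- iteration 4/6 --
  BK 3: (7,3) -> (7,6) [heading=270, draw]
  FD 13: (7,6) -> (7,-7) [heading=270, draw]
  BK 11: (7,-7) -> (7,4) [heading=270, draw]
  -- iteration 5/6 --
  BK 3: (7,4) -> (7,7) [heading=270, draw]
  FD 13: (7,7) -> (7,-6) [heading=270, draw]
  BK 11: (7,-6) -> (7,5) [heading=270, draw]
  -- iteration 6/6 --
  BK 3: (7,5) -> (7,8) [heading=270, draw]
  FD 13: (7,8) -> (7,-5) [heading=270, draw]
  BK 11: (7,-5) -> (7,6) [heading=270, draw]
]
RT 141: heading 270 -> 129
RT 90: heading 129 -> 39
FD 20: (7,6) -> (22.543,18.586) [heading=39, draw]
FD 15: (22.543,18.586) -> (34.2,28.026) [heading=39, draw]
BK 18: (34.2,28.026) -> (20.211,16.698) [heading=39, draw]
Final: pos=(20.211,16.698), heading=39, 23 segment(s) drawn

Segment endpoints: x in {0, 1, 7, 7, 7, 20.211, 22.543, 34.2}, y in {-10, -9, -8, -7, -6, -5, 0, 1, 2, 3, 4, 5, 6, 7, 8, 16.698, 18.586, 28.026}
xmin=0, ymin=-10, xmax=34.2, ymax=28.026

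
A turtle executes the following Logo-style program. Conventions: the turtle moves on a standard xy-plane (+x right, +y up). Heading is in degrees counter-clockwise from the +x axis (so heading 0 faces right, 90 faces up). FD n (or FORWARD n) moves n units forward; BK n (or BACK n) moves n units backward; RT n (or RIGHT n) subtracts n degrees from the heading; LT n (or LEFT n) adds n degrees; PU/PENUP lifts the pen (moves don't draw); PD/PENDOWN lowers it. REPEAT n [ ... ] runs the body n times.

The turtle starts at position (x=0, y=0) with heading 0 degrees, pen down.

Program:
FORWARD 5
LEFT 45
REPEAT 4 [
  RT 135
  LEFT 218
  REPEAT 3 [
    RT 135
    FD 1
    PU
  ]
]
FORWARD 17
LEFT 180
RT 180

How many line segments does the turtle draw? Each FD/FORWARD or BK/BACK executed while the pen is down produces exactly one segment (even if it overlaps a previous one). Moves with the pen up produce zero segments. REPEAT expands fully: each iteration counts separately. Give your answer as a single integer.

Executing turtle program step by step:
Start: pos=(0,0), heading=0, pen down
FD 5: (0,0) -> (5,0) [heading=0, draw]
LT 45: heading 0 -> 45
REPEAT 4 [
  -- iteration 1/4 --
  RT 135: heading 45 -> 270
  LT 218: heading 270 -> 128
  REPEAT 3 [
    -- iteration 1/3 --
    RT 135: heading 128 -> 353
    FD 1: (5,0) -> (5.993,-0.122) [heading=353, draw]
    PU: pen up
    -- iteration 2/3 --
    RT 135: heading 353 -> 218
    FD 1: (5.993,-0.122) -> (5.205,-0.738) [heading=218, move]
    PU: pen up
    -- iteration 3/3 --
    RT 135: heading 218 -> 83
    FD 1: (5.205,-0.738) -> (5.326,0.255) [heading=83, move]
    PU: pen up
  ]
  -- iteration 2/4 --
  RT 135: heading 83 -> 308
  LT 218: heading 308 -> 166
  REPEAT 3 [
    -- iteration 1/3 --
    RT 135: heading 166 -> 31
    FD 1: (5.326,0.255) -> (6.184,0.77) [heading=31, move]
    PU: pen up
    -- iteration 2/3 --
    RT 135: heading 31 -> 256
    FD 1: (6.184,0.77) -> (5.942,-0.2) [heading=256, move]
    PU: pen up
    -- iteration 3/3 --
    RT 135: heading 256 -> 121
    FD 1: (5.942,-0.2) -> (5.427,0.657) [heading=121, move]
    PU: pen up
  ]
  -- iteration 3/4 --
  RT 135: heading 121 -> 346
  LT 218: heading 346 -> 204
  REPEAT 3 [
    -- iteration 1/3 --
    RT 135: heading 204 -> 69
    FD 1: (5.427,0.657) -> (5.785,1.591) [heading=69, move]
    PU: pen up
    -- iteration 2/3 --
    RT 135: heading 69 -> 294
    FD 1: (5.785,1.591) -> (6.192,0.677) [heading=294, move]
    PU: pen up
    -- iteration 3/3 --
    RT 135: heading 294 -> 159
    FD 1: (6.192,0.677) -> (5.258,1.035) [heading=159, move]
    PU: pen up
  ]
  -- iteration 4/4 --
  RT 135: heading 159 -> 24
  LT 218: heading 24 -> 242
  REPEAT 3 [
    -- iteration 1/3 --
    RT 135: heading 242 -> 107
    FD 1: (5.258,1.035) -> (4.966,1.992) [heading=107, move]
    PU: pen up
    -- iteration 2/3 --
    RT 135: heading 107 -> 332
    FD 1: (4.966,1.992) -> (5.849,1.522) [heading=332, move]
    PU: pen up
    -- iteration 3/3 --
    RT 135: heading 332 -> 197
    FD 1: (5.849,1.522) -> (4.892,1.23) [heading=197, move]
    PU: pen up
  ]
]
FD 17: (4.892,1.23) -> (-11.365,-3.741) [heading=197, move]
LT 180: heading 197 -> 17
RT 180: heading 17 -> 197
Final: pos=(-11.365,-3.741), heading=197, 2 segment(s) drawn
Segments drawn: 2

Answer: 2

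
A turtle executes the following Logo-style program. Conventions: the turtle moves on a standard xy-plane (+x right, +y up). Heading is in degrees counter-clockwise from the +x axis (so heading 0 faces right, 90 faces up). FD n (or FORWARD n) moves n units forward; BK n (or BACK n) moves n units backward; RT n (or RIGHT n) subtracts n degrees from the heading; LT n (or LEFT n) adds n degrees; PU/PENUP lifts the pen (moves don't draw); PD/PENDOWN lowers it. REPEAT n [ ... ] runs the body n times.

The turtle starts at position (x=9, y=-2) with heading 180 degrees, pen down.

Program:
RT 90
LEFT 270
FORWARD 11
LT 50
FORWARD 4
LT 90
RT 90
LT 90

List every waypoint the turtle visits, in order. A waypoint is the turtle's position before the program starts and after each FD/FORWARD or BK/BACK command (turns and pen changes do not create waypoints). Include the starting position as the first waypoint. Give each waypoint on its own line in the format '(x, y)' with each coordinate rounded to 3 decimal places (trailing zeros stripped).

Answer: (9, -2)
(20, -2)
(22.571, 1.064)

Derivation:
Executing turtle program step by step:
Start: pos=(9,-2), heading=180, pen down
RT 90: heading 180 -> 90
LT 270: heading 90 -> 0
FD 11: (9,-2) -> (20,-2) [heading=0, draw]
LT 50: heading 0 -> 50
FD 4: (20,-2) -> (22.571,1.064) [heading=50, draw]
LT 90: heading 50 -> 140
RT 90: heading 140 -> 50
LT 90: heading 50 -> 140
Final: pos=(22.571,1.064), heading=140, 2 segment(s) drawn
Waypoints (3 total):
(9, -2)
(20, -2)
(22.571, 1.064)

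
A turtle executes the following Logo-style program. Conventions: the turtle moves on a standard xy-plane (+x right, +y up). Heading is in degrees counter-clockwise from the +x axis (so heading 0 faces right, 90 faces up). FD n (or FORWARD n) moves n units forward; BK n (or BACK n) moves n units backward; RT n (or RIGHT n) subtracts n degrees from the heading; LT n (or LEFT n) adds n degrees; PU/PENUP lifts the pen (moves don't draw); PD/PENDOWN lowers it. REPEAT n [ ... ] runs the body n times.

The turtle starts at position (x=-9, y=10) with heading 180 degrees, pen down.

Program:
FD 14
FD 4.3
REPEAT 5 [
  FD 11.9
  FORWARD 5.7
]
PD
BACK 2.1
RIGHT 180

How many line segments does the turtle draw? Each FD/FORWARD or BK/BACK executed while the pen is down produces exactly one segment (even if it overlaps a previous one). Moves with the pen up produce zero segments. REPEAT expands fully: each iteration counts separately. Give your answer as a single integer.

Answer: 13

Derivation:
Executing turtle program step by step:
Start: pos=(-9,10), heading=180, pen down
FD 14: (-9,10) -> (-23,10) [heading=180, draw]
FD 4.3: (-23,10) -> (-27.3,10) [heading=180, draw]
REPEAT 5 [
  -- iteration 1/5 --
  FD 11.9: (-27.3,10) -> (-39.2,10) [heading=180, draw]
  FD 5.7: (-39.2,10) -> (-44.9,10) [heading=180, draw]
  -- iteration 2/5 --
  FD 11.9: (-44.9,10) -> (-56.8,10) [heading=180, draw]
  FD 5.7: (-56.8,10) -> (-62.5,10) [heading=180, draw]
  -- iteration 3/5 --
  FD 11.9: (-62.5,10) -> (-74.4,10) [heading=180, draw]
  FD 5.7: (-74.4,10) -> (-80.1,10) [heading=180, draw]
  -- iteration 4/5 --
  FD 11.9: (-80.1,10) -> (-92,10) [heading=180, draw]
  FD 5.7: (-92,10) -> (-97.7,10) [heading=180, draw]
  -- iteration 5/5 --
  FD 11.9: (-97.7,10) -> (-109.6,10) [heading=180, draw]
  FD 5.7: (-109.6,10) -> (-115.3,10) [heading=180, draw]
]
PD: pen down
BK 2.1: (-115.3,10) -> (-113.2,10) [heading=180, draw]
RT 180: heading 180 -> 0
Final: pos=(-113.2,10), heading=0, 13 segment(s) drawn
Segments drawn: 13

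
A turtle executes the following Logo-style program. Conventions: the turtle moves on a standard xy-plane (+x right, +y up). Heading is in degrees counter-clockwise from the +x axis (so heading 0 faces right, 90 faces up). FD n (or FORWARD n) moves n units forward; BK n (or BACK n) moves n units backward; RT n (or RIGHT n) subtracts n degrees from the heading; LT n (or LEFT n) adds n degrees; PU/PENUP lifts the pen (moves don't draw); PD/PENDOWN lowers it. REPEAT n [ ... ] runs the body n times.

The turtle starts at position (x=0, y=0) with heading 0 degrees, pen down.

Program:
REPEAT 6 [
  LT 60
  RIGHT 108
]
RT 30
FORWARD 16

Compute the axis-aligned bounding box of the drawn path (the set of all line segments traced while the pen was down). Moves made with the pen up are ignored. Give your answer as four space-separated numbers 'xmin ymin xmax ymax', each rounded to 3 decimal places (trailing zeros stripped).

Executing turtle program step by step:
Start: pos=(0,0), heading=0, pen down
REPEAT 6 [
  -- iteration 1/6 --
  LT 60: heading 0 -> 60
  RT 108: heading 60 -> 312
  -- iteration 2/6 --
  LT 60: heading 312 -> 12
  RT 108: heading 12 -> 264
  -- iteration 3/6 --
  LT 60: heading 264 -> 324
  RT 108: heading 324 -> 216
  -- iteration 4/6 --
  LT 60: heading 216 -> 276
  RT 108: heading 276 -> 168
  -- iteration 5/6 --
  LT 60: heading 168 -> 228
  RT 108: heading 228 -> 120
  -- iteration 6/6 --
  LT 60: heading 120 -> 180
  RT 108: heading 180 -> 72
]
RT 30: heading 72 -> 42
FD 16: (0,0) -> (11.89,10.706) [heading=42, draw]
Final: pos=(11.89,10.706), heading=42, 1 segment(s) drawn

Segment endpoints: x in {0, 11.89}, y in {0, 10.706}
xmin=0, ymin=0, xmax=11.89, ymax=10.706

Answer: 0 0 11.89 10.706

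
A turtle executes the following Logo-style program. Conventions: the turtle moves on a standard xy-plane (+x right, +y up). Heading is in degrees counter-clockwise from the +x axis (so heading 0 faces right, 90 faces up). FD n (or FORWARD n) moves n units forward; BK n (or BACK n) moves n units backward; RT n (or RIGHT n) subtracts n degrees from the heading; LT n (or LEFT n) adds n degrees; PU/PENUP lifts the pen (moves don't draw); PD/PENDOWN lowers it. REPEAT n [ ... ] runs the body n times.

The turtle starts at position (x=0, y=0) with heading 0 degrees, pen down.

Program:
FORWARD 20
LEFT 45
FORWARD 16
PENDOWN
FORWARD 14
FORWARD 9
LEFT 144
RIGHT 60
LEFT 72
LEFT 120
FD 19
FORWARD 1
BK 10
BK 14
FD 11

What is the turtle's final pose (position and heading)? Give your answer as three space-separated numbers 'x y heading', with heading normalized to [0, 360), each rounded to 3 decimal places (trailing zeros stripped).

Executing turtle program step by step:
Start: pos=(0,0), heading=0, pen down
FD 20: (0,0) -> (20,0) [heading=0, draw]
LT 45: heading 0 -> 45
FD 16: (20,0) -> (31.314,11.314) [heading=45, draw]
PD: pen down
FD 14: (31.314,11.314) -> (41.213,21.213) [heading=45, draw]
FD 9: (41.213,21.213) -> (47.577,27.577) [heading=45, draw]
LT 144: heading 45 -> 189
RT 60: heading 189 -> 129
LT 72: heading 129 -> 201
LT 120: heading 201 -> 321
FD 19: (47.577,27.577) -> (62.343,15.62) [heading=321, draw]
FD 1: (62.343,15.62) -> (63.12,14.991) [heading=321, draw]
BK 10: (63.12,14.991) -> (55.349,21.284) [heading=321, draw]
BK 14: (55.349,21.284) -> (44.469,30.094) [heading=321, draw]
FD 11: (44.469,30.094) -> (53.017,23.172) [heading=321, draw]
Final: pos=(53.017,23.172), heading=321, 9 segment(s) drawn

Answer: 53.017 23.172 321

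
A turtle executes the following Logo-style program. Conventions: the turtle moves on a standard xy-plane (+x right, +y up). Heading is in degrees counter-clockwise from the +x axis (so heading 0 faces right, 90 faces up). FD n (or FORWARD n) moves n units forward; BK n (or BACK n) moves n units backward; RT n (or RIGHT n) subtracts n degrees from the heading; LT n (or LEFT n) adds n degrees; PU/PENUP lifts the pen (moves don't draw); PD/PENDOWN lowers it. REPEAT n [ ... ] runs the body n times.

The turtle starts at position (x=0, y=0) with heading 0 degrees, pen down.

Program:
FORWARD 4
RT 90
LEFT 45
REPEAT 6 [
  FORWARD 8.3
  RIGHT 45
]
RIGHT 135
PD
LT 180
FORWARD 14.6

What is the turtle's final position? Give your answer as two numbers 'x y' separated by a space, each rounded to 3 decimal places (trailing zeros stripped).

Executing turtle program step by step:
Start: pos=(0,0), heading=0, pen down
FD 4: (0,0) -> (4,0) [heading=0, draw]
RT 90: heading 0 -> 270
LT 45: heading 270 -> 315
REPEAT 6 [
  -- iteration 1/6 --
  FD 8.3: (4,0) -> (9.869,-5.869) [heading=315, draw]
  RT 45: heading 315 -> 270
  -- iteration 2/6 --
  FD 8.3: (9.869,-5.869) -> (9.869,-14.169) [heading=270, draw]
  RT 45: heading 270 -> 225
  -- iteration 3/6 --
  FD 8.3: (9.869,-14.169) -> (4,-20.038) [heading=225, draw]
  RT 45: heading 225 -> 180
  -- iteration 4/6 --
  FD 8.3: (4,-20.038) -> (-4.3,-20.038) [heading=180, draw]
  RT 45: heading 180 -> 135
  -- iteration 5/6 --
  FD 8.3: (-4.3,-20.038) -> (-10.169,-14.169) [heading=135, draw]
  RT 45: heading 135 -> 90
  -- iteration 6/6 --
  FD 8.3: (-10.169,-14.169) -> (-10.169,-5.869) [heading=90, draw]
  RT 45: heading 90 -> 45
]
RT 135: heading 45 -> 270
PD: pen down
LT 180: heading 270 -> 90
FD 14.6: (-10.169,-5.869) -> (-10.169,8.731) [heading=90, draw]
Final: pos=(-10.169,8.731), heading=90, 8 segment(s) drawn

Answer: -10.169 8.731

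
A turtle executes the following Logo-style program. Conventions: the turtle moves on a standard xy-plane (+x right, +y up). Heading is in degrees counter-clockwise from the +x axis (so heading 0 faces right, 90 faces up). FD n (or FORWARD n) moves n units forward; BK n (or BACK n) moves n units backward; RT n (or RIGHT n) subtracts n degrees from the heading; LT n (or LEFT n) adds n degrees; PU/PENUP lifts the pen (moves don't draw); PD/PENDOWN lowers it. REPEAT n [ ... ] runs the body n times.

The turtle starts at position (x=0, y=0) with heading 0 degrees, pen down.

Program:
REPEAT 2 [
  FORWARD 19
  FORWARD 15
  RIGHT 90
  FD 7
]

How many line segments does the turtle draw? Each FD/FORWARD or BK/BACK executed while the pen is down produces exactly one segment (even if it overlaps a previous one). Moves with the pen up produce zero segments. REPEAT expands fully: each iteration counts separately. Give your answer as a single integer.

Executing turtle program step by step:
Start: pos=(0,0), heading=0, pen down
REPEAT 2 [
  -- iteration 1/2 --
  FD 19: (0,0) -> (19,0) [heading=0, draw]
  FD 15: (19,0) -> (34,0) [heading=0, draw]
  RT 90: heading 0 -> 270
  FD 7: (34,0) -> (34,-7) [heading=270, draw]
  -- iteration 2/2 --
  FD 19: (34,-7) -> (34,-26) [heading=270, draw]
  FD 15: (34,-26) -> (34,-41) [heading=270, draw]
  RT 90: heading 270 -> 180
  FD 7: (34,-41) -> (27,-41) [heading=180, draw]
]
Final: pos=(27,-41), heading=180, 6 segment(s) drawn
Segments drawn: 6

Answer: 6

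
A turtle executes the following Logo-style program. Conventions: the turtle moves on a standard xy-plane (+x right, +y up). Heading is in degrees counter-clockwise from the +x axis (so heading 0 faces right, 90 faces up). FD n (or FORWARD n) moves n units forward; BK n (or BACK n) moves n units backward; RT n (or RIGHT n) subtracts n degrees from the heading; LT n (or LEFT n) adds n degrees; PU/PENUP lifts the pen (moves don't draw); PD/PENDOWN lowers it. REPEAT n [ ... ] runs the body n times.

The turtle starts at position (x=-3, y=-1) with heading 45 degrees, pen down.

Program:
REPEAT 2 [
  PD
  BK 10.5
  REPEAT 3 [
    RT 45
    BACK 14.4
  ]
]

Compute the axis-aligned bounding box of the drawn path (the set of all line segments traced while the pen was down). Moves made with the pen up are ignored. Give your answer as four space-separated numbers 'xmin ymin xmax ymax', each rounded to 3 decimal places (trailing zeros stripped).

Answer: -35.007 -8.425 -0.242 36.84

Derivation:
Executing turtle program step by step:
Start: pos=(-3,-1), heading=45, pen down
REPEAT 2 [
  -- iteration 1/2 --
  PD: pen down
  BK 10.5: (-3,-1) -> (-10.425,-8.425) [heading=45, draw]
  REPEAT 3 [
    -- iteration 1/3 --
    RT 45: heading 45 -> 0
    BK 14.4: (-10.425,-8.425) -> (-24.825,-8.425) [heading=0, draw]
    -- iteration 2/3 --
    RT 45: heading 0 -> 315
    BK 14.4: (-24.825,-8.425) -> (-35.007,1.758) [heading=315, draw]
    -- iteration 3/3 --
    RT 45: heading 315 -> 270
    BK 14.4: (-35.007,1.758) -> (-35.007,16.158) [heading=270, draw]
  ]
  -- iteration 2/2 --
  PD: pen down
  BK 10.5: (-35.007,16.158) -> (-35.007,26.658) [heading=270, draw]
  REPEAT 3 [
    -- iteration 1/3 --
    RT 45: heading 270 -> 225
    BK 14.4: (-35.007,26.658) -> (-24.825,36.84) [heading=225, draw]
    -- iteration 2/3 --
    RT 45: heading 225 -> 180
    BK 14.4: (-24.825,36.84) -> (-10.425,36.84) [heading=180, draw]
    -- iteration 3/3 --
    RT 45: heading 180 -> 135
    BK 14.4: (-10.425,36.84) -> (-0.242,26.658) [heading=135, draw]
  ]
]
Final: pos=(-0.242,26.658), heading=135, 8 segment(s) drawn

Segment endpoints: x in {-35.007, -24.825, -10.425, -10.425, -3, -0.242}, y in {-8.425, -1, 1.758, 16.158, 26.658, 26.658, 36.84}
xmin=-35.007, ymin=-8.425, xmax=-0.242, ymax=36.84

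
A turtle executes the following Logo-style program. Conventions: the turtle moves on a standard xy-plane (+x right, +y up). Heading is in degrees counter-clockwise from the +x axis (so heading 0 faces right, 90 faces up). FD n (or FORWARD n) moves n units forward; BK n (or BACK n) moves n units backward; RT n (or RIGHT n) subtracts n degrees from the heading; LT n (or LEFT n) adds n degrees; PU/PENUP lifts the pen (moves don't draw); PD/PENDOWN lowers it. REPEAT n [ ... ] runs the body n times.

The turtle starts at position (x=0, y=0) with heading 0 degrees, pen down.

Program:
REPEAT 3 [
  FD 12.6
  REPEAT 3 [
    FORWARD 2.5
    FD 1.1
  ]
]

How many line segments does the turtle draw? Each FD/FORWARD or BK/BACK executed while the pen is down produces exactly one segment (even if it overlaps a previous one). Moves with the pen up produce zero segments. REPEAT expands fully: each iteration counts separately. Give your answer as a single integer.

Answer: 21

Derivation:
Executing turtle program step by step:
Start: pos=(0,0), heading=0, pen down
REPEAT 3 [
  -- iteration 1/3 --
  FD 12.6: (0,0) -> (12.6,0) [heading=0, draw]
  REPEAT 3 [
    -- iteration 1/3 --
    FD 2.5: (12.6,0) -> (15.1,0) [heading=0, draw]
    FD 1.1: (15.1,0) -> (16.2,0) [heading=0, draw]
    -- iteration 2/3 --
    FD 2.5: (16.2,0) -> (18.7,0) [heading=0, draw]
    FD 1.1: (18.7,0) -> (19.8,0) [heading=0, draw]
    -- iteration 3/3 --
    FD 2.5: (19.8,0) -> (22.3,0) [heading=0, draw]
    FD 1.1: (22.3,0) -> (23.4,0) [heading=0, draw]
  ]
  -- iteration 2/3 --
  FD 12.6: (23.4,0) -> (36,0) [heading=0, draw]
  REPEAT 3 [
    -- iteration 1/3 --
    FD 2.5: (36,0) -> (38.5,0) [heading=0, draw]
    FD 1.1: (38.5,0) -> (39.6,0) [heading=0, draw]
    -- iteration 2/3 --
    FD 2.5: (39.6,0) -> (42.1,0) [heading=0, draw]
    FD 1.1: (42.1,0) -> (43.2,0) [heading=0, draw]
    -- iteration 3/3 --
    FD 2.5: (43.2,0) -> (45.7,0) [heading=0, draw]
    FD 1.1: (45.7,0) -> (46.8,0) [heading=0, draw]
  ]
  -- iteration 3/3 --
  FD 12.6: (46.8,0) -> (59.4,0) [heading=0, draw]
  REPEAT 3 [
    -- iteration 1/3 --
    FD 2.5: (59.4,0) -> (61.9,0) [heading=0, draw]
    FD 1.1: (61.9,0) -> (63,0) [heading=0, draw]
    -- iteration 2/3 --
    FD 2.5: (63,0) -> (65.5,0) [heading=0, draw]
    FD 1.1: (65.5,0) -> (66.6,0) [heading=0, draw]
    -- iteration 3/3 --
    FD 2.5: (66.6,0) -> (69.1,0) [heading=0, draw]
    FD 1.1: (69.1,0) -> (70.2,0) [heading=0, draw]
  ]
]
Final: pos=(70.2,0), heading=0, 21 segment(s) drawn
Segments drawn: 21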